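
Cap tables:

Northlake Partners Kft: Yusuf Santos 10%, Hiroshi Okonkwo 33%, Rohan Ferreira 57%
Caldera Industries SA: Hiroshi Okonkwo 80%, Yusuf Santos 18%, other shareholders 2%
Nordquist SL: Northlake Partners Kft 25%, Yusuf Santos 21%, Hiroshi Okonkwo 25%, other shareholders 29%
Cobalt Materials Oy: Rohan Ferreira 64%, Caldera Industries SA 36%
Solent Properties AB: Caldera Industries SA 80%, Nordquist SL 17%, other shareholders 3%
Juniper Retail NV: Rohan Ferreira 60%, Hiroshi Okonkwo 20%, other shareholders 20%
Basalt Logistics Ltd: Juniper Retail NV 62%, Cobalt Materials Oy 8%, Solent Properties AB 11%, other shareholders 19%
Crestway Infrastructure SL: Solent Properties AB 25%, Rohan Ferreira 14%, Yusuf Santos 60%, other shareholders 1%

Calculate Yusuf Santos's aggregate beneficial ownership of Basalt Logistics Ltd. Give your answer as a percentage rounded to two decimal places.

2.54%

Yusuf reaches Basalt along 4 paths.
Via Caldera → Cobalt: 18% × 36% × 8% = 0.5184%.
Via Caldera → Solent: 18% × 80% × 11% = 1.584%.
Via Northlake → Nordquist → Solent: 10% × 25% × 17% × 11% = 0.04675%.
Via Nordquist → Solent: 21% × 17% × 11% = 0.3927%.
Total: 0.5184% + 1.584% + 0.04675% + 0.3927% = 2.54185%.
Rounded: 2.54%.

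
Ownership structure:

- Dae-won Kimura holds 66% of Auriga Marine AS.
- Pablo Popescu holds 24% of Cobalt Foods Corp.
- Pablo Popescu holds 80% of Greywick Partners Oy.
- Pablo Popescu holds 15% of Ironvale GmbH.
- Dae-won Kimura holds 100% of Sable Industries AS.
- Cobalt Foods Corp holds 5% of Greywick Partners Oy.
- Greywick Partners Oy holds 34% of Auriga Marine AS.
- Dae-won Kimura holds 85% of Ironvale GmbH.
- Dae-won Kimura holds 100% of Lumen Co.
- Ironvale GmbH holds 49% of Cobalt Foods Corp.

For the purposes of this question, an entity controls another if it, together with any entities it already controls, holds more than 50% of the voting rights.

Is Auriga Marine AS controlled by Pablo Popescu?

No

Pablo holds 80% of Greywick, so Pablo controls Greywick.
In Auriga, Pablo's side holds only 34%, not > 50%.
So Pablo does not control Auriga.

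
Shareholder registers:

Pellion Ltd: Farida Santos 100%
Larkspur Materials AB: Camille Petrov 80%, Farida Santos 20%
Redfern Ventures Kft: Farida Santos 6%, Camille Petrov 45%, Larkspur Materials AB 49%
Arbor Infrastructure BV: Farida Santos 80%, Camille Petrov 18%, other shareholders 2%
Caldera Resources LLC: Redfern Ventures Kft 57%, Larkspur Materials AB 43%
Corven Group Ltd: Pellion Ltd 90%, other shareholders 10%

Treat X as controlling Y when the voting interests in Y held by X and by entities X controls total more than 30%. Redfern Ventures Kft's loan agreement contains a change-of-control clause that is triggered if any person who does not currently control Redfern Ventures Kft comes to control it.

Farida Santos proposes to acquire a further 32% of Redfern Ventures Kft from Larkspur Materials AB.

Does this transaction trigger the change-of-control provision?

The purchase adds only to Farida's holdings (Larkspur's stake shrinks), so Farida is the only person who could newly come to control Redfern.
Farida holds 100% of Pellion, so Farida controls Pellion.
Farida holds 80% of Arbor, so Farida controls Arbor.
Pellion holds 90% of Corven, so Farida controls Corven.
In Redfern, Farida's side holds only 6%, not > 30%.
So before the transaction, Farida does not control Redfern.
After the purchase, Farida's direct stake in Redfern rises to 6% + 32% = 38%, and Larkspur's stake falls to 17%.
Farida holds 38% of Redfern, so Farida controls Redfern.
Farida did not control Redfern before and does after, so the clause is triggered.

Yes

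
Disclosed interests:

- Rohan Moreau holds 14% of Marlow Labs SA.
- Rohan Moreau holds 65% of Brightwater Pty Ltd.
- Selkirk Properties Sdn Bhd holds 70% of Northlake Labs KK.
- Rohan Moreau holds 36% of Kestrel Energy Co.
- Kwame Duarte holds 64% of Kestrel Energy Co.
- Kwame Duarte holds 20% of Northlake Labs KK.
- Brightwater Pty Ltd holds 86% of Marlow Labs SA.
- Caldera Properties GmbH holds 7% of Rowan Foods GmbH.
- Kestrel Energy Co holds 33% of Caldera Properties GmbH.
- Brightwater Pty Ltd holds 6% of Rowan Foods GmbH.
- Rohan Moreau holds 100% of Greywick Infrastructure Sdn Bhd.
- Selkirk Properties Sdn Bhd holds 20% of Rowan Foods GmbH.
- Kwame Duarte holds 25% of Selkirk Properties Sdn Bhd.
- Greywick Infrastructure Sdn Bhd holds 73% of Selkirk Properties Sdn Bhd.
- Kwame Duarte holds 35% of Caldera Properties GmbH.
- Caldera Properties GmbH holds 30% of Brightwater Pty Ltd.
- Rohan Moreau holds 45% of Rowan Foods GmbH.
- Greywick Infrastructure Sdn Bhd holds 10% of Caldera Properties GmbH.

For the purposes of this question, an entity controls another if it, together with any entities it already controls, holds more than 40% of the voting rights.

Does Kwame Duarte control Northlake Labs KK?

No

Kwame holds 64% of Kestrel, so Kwame controls Kestrel.
Kwame and Kestrel together hold 35% + 33% = 68% of Caldera, so Kwame controls Caldera.
In Northlake, Kwame's side holds only 20%, not > 40%.
So Kwame does not control Northlake.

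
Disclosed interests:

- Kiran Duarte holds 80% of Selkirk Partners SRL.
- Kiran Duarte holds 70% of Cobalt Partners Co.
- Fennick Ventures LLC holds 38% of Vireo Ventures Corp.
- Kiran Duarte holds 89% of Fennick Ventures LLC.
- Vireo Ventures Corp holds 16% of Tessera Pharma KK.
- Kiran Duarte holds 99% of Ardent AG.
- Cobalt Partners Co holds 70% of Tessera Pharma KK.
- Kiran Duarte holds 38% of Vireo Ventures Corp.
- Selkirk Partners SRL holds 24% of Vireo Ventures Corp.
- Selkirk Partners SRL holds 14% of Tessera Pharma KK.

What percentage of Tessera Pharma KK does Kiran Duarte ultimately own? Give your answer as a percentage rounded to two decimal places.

Kiran reaches Tessera along 5 paths.
Via Cobalt: 70% × 70% = 49%.
Via Selkirk → Vireo: 80% × 24% × 16% = 3.072%.
Via Vireo: 38% × 16% = 6.08%.
Via Fennick → Vireo: 89% × 38% × 16% = 5.4112%.
Via Selkirk: 80% × 14% = 11.2%.
Total: 49% + 3.072% + 6.08% + 5.4112% + 11.2% = 74.7632%.
Rounded: 74.76%.

74.76%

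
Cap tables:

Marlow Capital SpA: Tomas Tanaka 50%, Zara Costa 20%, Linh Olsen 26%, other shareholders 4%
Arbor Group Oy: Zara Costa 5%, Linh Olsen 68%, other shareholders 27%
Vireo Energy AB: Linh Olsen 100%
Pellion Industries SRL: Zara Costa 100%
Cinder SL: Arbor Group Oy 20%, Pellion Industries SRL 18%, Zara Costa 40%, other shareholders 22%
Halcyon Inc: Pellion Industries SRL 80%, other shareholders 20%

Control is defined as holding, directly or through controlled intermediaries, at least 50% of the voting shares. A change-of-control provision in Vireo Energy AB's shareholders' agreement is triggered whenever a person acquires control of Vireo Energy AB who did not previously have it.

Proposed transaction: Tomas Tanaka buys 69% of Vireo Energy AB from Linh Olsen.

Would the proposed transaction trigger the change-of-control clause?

Yes

The purchase adds only to Tomas's holdings (Linh's stake shrinks), so Tomas is the only person who could newly come to control Vireo.
Tomas holds 50% of Marlow, so Tomas controls Marlow.
Neither Tomas nor any entity Tomas controls holds any voting interest in Vireo.
So before the transaction, Tomas does not control Vireo.
After the purchase, Tomas holds 69% of Vireo directly, and Linh's stake falls to 31%.
Tomas holds 69% of Vireo, so Tomas controls Vireo.
Tomas did not control Vireo before and does after, so the clause is triggered.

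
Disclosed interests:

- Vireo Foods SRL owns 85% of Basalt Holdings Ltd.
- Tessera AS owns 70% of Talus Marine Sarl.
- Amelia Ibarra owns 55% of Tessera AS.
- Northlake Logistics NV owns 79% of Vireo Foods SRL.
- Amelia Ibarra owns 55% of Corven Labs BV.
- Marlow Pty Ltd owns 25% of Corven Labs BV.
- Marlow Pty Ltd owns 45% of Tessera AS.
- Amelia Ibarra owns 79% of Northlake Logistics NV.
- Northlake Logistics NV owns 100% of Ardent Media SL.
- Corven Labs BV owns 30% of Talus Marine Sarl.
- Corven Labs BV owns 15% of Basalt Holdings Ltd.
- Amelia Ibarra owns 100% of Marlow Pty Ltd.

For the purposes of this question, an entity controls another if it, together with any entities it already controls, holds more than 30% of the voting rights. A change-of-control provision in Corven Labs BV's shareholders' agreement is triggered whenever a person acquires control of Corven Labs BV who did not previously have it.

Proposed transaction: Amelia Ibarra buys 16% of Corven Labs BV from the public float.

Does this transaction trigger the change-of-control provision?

The purchase changes only Amelia's holdings, so Amelia is the only person who could newly come to control Corven.
Amelia holds 100% of Marlow, so Amelia controls Marlow.
Amelia and Marlow together hold 55% + 25% = 80% of Corven, so Amelia controls Corven.
So Amelia already controls Corven before the transaction.
After the purchase, Amelia's direct stake in Corven rises to 55% + 16% = 71%.
Amelia controlled Corven already, so this is not a new person acquiring control; every other person's position is unchanged or reduced.
No new person acquires control, so the clause is not triggered.

No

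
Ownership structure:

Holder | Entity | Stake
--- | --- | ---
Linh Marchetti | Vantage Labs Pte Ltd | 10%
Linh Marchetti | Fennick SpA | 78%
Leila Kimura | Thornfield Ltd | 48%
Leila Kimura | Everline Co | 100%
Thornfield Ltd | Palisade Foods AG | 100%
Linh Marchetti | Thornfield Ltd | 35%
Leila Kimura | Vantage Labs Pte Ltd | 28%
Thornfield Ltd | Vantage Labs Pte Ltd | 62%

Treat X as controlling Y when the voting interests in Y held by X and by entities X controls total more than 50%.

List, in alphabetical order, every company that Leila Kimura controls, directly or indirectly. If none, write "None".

Leila holds 100% of Everline, so Leila controls Everline.
No other company's threshold is met.

Everline Co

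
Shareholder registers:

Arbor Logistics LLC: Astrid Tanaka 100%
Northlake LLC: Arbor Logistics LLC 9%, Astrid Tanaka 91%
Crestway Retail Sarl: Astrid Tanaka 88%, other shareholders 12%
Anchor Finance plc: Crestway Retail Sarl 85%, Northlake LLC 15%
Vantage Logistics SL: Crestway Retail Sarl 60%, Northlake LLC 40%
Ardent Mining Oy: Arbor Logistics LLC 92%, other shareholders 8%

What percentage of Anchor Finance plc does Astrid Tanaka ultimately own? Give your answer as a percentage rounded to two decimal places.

89.80%

Astrid reaches Anchor along 3 paths.
Via Crestway: 88% × 85% = 74.8%.
Via Arbor → Northlake: 100% × 9% × 15% = 1.35%.
Via Northlake: 91% × 15% = 13.65%.
Total: 74.8% + 1.35% + 13.65% = 89.8%.
Rounded: 89.80%.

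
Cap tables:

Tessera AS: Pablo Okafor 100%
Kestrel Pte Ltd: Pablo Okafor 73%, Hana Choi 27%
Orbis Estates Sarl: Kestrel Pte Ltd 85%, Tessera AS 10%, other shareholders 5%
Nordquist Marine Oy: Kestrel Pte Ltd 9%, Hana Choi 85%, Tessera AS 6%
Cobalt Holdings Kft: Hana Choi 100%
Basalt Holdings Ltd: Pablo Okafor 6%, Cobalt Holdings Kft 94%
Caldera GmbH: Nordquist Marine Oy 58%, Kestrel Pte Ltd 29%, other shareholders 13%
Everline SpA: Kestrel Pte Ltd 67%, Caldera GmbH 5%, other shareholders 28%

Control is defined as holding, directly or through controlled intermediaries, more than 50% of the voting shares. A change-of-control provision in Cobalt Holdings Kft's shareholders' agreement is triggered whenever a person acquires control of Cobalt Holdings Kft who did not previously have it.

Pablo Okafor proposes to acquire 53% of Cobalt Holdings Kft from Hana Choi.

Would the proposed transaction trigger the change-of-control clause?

The purchase adds only to Pablo's holdings (Hana's stake shrinks), so Pablo is the only person who could newly come to control Cobalt.
Pablo holds 100% of Tessera, so Pablo controls Tessera.
Pablo holds 73% of Kestrel, so Pablo controls Kestrel.
Kestrel and Tessera together hold 85% + 10% = 95% of Orbis, so Pablo controls Orbis.
Kestrel holds 67% of Everline, so Pablo controls Everline.
Neither Pablo nor any entity Pablo controls holds any voting interest in Cobalt.
So before the transaction, Pablo does not control Cobalt.
After the purchase, Pablo holds 53% of Cobalt directly, and Hana's stake falls to 47%.
Pablo holds 53% of Cobalt, so Pablo controls Cobalt.
Pablo did not control Cobalt before and does after, so the clause is triggered.

Yes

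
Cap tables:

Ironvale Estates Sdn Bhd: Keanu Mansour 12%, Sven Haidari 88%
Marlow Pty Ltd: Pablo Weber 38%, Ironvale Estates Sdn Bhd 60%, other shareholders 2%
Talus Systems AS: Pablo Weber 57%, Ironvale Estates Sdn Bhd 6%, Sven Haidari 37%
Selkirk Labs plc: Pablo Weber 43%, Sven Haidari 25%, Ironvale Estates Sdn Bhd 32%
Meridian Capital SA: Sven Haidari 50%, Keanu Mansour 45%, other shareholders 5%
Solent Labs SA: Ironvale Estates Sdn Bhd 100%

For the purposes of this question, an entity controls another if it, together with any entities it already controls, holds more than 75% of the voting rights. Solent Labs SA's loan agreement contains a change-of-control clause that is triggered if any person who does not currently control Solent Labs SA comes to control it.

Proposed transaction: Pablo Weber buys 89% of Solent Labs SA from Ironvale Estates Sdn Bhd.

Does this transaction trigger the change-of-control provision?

The purchase adds only to Pablo's holdings (Ironvale's stake shrinks), so Pablo is the only person who could newly come to control Solent.
Pablo's largest direct stake is 57% in Talus, which does not meet the threshold, so Pablo controls no company.
Neither Pablo nor any entity Pablo controls holds any voting interest in Solent.
So before the transaction, Pablo does not control Solent.
After the purchase, Pablo holds 89% of Solent directly, and Ironvale's stake falls to 11%.
Pablo holds 89% of Solent, so Pablo controls Solent.
Pablo did not control Solent before and does after, so the clause is triggered.

Yes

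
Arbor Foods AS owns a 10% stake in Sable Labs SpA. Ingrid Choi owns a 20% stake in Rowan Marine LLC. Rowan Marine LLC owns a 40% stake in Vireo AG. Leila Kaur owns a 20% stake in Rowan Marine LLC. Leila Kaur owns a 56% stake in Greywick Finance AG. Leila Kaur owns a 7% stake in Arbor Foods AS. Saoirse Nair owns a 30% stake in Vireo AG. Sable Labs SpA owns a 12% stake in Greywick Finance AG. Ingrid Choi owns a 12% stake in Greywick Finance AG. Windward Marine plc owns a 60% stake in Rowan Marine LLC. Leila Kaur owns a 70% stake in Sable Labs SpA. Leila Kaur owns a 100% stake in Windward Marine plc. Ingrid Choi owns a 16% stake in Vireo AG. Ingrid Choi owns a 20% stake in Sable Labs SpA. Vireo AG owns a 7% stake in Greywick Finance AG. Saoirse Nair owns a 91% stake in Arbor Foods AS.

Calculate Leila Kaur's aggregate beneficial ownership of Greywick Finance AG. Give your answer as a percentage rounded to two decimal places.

66.72%

Leila reaches Greywick along 5 paths.
Via Rowan → Vireo: 20% × 40% × 7% = 0.56%.
Via Windward → Rowan → Vireo: 100% × 60% × 40% × 7% = 1.68%.
Direct stake: 56% = 56%.
Via Arbor → Sable: 7% × 10% × 12% = 0.084%.
Via Sable: 70% × 12% = 8.4%.
Total: 0.56% + 1.68% + 56% + 0.084% + 8.4% = 66.724%.
Rounded: 66.72%.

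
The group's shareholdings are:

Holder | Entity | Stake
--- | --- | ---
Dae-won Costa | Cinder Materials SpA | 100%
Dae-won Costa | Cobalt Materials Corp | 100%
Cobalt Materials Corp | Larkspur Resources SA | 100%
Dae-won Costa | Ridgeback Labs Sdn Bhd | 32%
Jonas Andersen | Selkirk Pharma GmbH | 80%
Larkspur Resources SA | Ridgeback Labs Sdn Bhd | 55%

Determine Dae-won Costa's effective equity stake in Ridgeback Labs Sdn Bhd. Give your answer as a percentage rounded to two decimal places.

87.00%

Dae-won reaches Ridgeback along 2 paths.
Direct stake: 32% = 32%.
Via Cobalt → Larkspur: 100% × 100% × 55% = 55%.
Total: 32% + 55% = 87%.
Rounded: 87.00%.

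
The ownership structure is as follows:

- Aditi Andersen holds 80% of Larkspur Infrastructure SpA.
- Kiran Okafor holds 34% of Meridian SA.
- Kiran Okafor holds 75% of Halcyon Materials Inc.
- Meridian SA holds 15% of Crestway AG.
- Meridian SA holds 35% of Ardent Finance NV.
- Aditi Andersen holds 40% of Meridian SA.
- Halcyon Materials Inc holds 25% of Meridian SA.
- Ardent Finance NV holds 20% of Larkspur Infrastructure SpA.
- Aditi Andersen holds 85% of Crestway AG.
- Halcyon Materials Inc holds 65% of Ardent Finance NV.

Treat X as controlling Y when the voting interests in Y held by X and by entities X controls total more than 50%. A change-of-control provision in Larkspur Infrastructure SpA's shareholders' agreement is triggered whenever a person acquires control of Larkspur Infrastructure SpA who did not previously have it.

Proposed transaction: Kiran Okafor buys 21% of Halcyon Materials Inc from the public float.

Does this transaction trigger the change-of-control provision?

The purchase changes only Kiran's holdings, so Kiran is the only person who could newly come to control Larkspur.
Kiran holds 75% of Halcyon, so Kiran controls Halcyon.
Halcyon and Kiran together hold 25% + 34% = 59% of Meridian, so Kiran controls Meridian.
Halcyon and Meridian together hold 65% + 35% = 100% of Ardent, so Kiran controls Ardent.
In Larkspur, Kiran's side holds only 20%, not > 50%.
So before the transaction, Kiran does not control Larkspur.
After the purchase, Kiran's direct stake in Halcyon rises to 75% + 21% = 96%.
Kiran holds 96% of Halcyon, so Kiran controls Halcyon.
After the transaction, Kiran's side holds 20% of Larkspur, not > 50%, so Kiran still does not control Larkspur.
No new person acquires control, so the clause is not triggered.

No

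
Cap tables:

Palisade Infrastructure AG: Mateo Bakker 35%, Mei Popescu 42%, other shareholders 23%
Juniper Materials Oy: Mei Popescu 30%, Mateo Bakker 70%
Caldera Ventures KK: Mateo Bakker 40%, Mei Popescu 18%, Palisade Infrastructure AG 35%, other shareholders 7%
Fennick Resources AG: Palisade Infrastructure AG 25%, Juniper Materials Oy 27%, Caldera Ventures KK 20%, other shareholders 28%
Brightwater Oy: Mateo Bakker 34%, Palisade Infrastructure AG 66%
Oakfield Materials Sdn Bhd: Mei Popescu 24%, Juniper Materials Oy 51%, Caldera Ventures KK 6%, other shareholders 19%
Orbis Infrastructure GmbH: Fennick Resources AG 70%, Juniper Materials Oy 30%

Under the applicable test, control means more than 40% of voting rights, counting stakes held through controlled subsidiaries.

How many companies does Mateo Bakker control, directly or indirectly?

Mateo holds 70% of Juniper, so Mateo controls Juniper.
Juniper holds 51% of Oakfield, so Mateo controls Oakfield.
No other company's threshold is met.
Mateo controls 2 companies.

2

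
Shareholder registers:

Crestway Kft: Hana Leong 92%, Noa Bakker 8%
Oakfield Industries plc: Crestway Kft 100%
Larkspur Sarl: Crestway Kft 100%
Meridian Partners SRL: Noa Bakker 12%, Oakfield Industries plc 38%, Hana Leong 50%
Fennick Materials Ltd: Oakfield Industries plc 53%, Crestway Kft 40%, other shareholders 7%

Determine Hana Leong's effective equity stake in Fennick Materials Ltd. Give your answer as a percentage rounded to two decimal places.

Hana reaches Fennick along 2 paths.
Via Crestway → Oakfield: 92% × 100% × 53% = 48.76%.
Via Crestway: 92% × 40% = 36.8%.
Total: 48.76% + 36.8% = 85.56%.

85.56%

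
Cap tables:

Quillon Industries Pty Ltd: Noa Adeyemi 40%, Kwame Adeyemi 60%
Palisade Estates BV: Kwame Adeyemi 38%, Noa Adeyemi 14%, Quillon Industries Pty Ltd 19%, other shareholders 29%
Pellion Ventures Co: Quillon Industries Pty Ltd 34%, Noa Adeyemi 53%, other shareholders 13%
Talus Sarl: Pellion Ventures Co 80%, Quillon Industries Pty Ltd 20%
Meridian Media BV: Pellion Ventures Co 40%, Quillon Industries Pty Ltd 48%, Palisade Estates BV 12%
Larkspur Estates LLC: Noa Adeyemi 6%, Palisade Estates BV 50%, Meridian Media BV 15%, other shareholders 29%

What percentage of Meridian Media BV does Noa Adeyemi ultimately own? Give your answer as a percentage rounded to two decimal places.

Noa reaches Meridian along 5 paths.
Via Quillon → Pellion: 40% × 34% × 40% = 5.44%.
Via Pellion: 53% × 40% = 21.2%.
Via Quillon: 40% × 48% = 19.2%.
Via Palisade: 14% × 12% = 1.68%.
Via Quillon → Palisade: 40% × 19% × 12% = 0.912%.
Total: 5.44% + 21.2% + 19.2% + 1.68% + 0.912% = 48.432%.
Rounded: 48.43%.

48.43%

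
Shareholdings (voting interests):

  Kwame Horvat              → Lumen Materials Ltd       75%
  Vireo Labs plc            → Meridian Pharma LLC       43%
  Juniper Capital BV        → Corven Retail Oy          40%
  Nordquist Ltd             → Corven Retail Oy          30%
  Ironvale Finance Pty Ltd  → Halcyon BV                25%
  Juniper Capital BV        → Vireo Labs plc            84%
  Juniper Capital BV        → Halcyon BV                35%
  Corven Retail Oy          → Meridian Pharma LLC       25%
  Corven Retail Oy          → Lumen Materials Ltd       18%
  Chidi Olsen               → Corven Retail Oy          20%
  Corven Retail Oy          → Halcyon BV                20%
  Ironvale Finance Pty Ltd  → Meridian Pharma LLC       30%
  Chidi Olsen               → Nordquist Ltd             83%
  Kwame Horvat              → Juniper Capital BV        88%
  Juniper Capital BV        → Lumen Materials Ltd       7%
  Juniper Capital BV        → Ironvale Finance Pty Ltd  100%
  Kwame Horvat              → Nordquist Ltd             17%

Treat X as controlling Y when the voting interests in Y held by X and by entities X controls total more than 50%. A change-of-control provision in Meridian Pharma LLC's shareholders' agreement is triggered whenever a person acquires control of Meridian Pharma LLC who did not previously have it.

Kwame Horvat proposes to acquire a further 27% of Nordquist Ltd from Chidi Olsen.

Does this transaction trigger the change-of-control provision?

The purchase adds only to Kwame's holdings (Chidi's stake shrinks), so Kwame is the only person who could newly come to control Meridian.
Kwame holds 88% of Juniper, so Kwame controls Juniper.
Juniper holds 84% of Vireo, so Kwame controls Vireo.
Juniper holds 100% of Ironvale, so Kwame controls Ironvale.
Vireo and Ironvale together hold 43% + 30% = 73% of Meridian, so Kwame controls Meridian.
So Kwame already controls Meridian before the transaction.
After the purchase, Kwame's direct stake in Nordquist rises to 17% + 27% = 44%, and Chidi's stake falls to 56%.
Kwame controlled Meridian already, so this is not a new person acquiring control; every other person's position is unchanged or reduced.
No new person acquires control, so the clause is not triggered.

No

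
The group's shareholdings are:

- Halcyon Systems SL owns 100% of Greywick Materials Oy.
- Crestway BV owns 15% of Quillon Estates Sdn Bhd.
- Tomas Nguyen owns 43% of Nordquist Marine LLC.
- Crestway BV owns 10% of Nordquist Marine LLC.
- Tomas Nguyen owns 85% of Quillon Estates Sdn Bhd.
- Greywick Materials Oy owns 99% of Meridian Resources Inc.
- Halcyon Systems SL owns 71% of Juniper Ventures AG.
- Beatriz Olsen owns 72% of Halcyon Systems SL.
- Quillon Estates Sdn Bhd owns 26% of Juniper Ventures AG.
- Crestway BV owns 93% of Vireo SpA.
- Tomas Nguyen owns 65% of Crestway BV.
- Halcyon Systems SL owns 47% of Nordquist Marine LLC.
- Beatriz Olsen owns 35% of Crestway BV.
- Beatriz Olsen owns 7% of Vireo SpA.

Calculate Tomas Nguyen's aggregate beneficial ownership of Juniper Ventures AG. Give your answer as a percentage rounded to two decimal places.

Tomas reaches Juniper along 2 paths.
Via Crestway → Quillon: 65% × 15% × 26% = 2.535%.
Via Quillon: 85% × 26% = 22.1%.
Total: 2.535% + 22.1% = 24.635%.
Rounded: 24.64%.

24.64%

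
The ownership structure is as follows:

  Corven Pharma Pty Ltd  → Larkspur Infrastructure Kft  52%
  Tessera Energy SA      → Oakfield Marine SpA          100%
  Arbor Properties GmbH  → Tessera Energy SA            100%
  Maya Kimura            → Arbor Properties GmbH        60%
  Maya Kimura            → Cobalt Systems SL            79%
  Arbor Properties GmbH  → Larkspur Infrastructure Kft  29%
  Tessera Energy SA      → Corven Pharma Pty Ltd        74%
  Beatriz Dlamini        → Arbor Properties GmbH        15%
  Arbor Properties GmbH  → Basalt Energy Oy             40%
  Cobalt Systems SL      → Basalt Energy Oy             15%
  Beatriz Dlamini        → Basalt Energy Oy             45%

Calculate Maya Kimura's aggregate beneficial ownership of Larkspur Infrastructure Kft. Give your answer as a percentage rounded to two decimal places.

40.49%

Maya reaches Larkspur along 2 paths.
Via Arbor: 60% × 29% = 17.4%.
Via Arbor → Tessera → Corven: 60% × 100% × 74% × 52% = 23.088%.
Total: 17.4% + 23.088% = 40.488%.
Rounded: 40.49%.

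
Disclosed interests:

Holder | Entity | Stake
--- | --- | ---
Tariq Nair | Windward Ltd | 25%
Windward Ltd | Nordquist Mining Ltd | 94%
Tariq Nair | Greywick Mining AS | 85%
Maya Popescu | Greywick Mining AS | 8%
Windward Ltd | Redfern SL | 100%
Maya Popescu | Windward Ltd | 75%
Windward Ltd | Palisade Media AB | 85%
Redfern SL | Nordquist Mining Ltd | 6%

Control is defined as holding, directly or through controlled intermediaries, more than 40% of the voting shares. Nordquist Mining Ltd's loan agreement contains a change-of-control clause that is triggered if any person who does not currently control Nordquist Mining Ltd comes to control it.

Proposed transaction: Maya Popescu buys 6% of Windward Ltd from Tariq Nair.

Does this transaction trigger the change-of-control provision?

No

The purchase adds only to Maya's holdings (Tariq's stake shrinks), so Maya is the only person who could newly come to control Nordquist.
Maya holds 75% of Windward, so Maya controls Windward.
Windward holds 100% of Redfern, so Maya controls Redfern.
Windward and Redfern together hold 94% + 6% = 100% of Nordquist, so Maya controls Nordquist.
So Maya already controls Nordquist before the transaction.
After the purchase, Maya's direct stake in Windward rises to 75% + 6% = 81%, and Tariq's stake falls to 19%.
Maya controlled Nordquist already, so this is not a new person acquiring control; every other person's position is unchanged or reduced.
No new person acquires control, so the clause is not triggered.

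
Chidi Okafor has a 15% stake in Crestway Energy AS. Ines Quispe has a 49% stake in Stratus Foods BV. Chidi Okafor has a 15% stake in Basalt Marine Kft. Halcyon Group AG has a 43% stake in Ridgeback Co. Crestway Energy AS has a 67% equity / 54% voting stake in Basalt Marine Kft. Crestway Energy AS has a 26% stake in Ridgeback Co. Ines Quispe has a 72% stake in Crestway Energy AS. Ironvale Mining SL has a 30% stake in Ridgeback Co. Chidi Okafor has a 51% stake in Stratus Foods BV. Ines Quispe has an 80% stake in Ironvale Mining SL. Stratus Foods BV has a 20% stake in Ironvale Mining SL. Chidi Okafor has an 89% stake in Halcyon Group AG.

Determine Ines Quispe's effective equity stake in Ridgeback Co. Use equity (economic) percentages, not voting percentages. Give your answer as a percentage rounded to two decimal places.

Ines reaches Ridgeback along 3 paths.
Via Crestway: 72% × 26% = 18.72%.
Via Ironvale: 80% × 30% = 24%.
Via Stratus → Ironvale: 49% × 20% × 30% = 2.94%.
Total: 18.72% + 24% + 2.94% = 45.66%.

45.66%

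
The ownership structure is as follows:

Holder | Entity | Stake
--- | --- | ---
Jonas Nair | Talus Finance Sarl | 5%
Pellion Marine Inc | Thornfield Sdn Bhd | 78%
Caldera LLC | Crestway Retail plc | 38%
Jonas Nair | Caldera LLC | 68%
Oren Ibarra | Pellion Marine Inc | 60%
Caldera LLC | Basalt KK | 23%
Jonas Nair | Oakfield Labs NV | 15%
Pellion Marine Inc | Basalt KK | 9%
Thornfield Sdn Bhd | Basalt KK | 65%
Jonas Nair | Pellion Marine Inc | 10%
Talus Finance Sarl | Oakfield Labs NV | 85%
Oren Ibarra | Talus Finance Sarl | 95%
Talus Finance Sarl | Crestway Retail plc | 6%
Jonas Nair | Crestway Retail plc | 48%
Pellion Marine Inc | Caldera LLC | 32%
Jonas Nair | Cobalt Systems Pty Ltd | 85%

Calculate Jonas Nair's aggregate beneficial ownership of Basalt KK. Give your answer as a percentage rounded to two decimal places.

Jonas reaches Basalt along 4 paths.
Via Pellion → Thornfield: 10% × 78% × 65% = 5.07%.
Via Caldera: 68% × 23% = 15.64%.
Via Pellion → Caldera: 10% × 32% × 23% = 0.736%.
Via Pellion: 10% × 9% = 0.9%.
Total: 5.07% + 15.64% + 0.736% + 0.9% = 22.346%.
Rounded: 22.35%.

22.35%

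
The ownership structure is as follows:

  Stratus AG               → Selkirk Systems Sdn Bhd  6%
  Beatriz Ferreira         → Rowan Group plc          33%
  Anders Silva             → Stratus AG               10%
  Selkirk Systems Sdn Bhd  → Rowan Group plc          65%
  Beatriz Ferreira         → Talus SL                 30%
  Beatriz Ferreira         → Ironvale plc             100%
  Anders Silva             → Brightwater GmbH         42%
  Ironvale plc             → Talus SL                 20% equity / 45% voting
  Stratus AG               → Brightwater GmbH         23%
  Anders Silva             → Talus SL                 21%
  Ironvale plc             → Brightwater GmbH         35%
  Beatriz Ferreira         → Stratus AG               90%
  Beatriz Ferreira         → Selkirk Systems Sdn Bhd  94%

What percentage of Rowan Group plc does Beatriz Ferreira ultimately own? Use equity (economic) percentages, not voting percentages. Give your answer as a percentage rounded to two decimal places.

Beatriz reaches Rowan along 3 paths.
Via Stratus → Selkirk: 90% × 6% × 65% = 3.51%.
Via Selkirk: 94% × 65% = 61.1%.
Direct stake: 33% = 33%.
Total: 3.51% + 61.1% + 33% = 97.61%.

97.61%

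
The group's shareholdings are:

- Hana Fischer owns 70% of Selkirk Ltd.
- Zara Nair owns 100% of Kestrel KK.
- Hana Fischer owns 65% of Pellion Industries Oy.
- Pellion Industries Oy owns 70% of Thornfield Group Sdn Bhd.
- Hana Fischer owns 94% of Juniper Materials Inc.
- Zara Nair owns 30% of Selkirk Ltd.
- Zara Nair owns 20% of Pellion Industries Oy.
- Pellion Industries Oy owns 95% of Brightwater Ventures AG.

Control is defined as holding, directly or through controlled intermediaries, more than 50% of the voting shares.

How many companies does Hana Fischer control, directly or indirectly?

5

Hana holds 70% of Selkirk, so Hana controls Selkirk.
Hana holds 65% of Pellion, so Hana controls Pellion.
Hana holds 94% of Juniper, so Hana controls Juniper.
Pellion holds 70% of Thornfield, so Hana controls Thornfield.
Pellion holds 95% of Brightwater, so Hana controls Brightwater.
No other company's threshold is met.
Hana controls 5 companies.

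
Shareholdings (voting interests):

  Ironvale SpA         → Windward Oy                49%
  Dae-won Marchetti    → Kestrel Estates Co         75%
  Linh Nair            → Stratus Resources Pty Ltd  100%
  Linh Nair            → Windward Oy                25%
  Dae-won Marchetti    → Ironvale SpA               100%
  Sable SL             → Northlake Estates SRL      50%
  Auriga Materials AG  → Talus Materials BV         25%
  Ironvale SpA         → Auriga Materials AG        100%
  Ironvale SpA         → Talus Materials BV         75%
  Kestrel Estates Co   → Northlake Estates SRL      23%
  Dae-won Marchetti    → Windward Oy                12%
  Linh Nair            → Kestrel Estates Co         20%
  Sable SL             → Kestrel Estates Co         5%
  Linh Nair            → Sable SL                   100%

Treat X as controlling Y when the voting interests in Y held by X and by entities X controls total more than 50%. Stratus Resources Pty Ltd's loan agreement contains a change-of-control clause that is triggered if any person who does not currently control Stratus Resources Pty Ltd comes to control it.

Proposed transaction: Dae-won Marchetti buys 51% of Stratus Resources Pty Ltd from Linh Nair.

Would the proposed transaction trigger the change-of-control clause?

The purchase adds only to Dae-won's holdings (Linh's stake shrinks), so Dae-won is the only person who could newly come to control Stratus.
Dae-won holds 100% of Ironvale, so Dae-won controls Ironvale.
Dae-won and Ironvale together hold 12% + 49% = 61% of Windward, so Dae-won controls Windward.
Ironvale holds 100% of Auriga, so Dae-won controls Auriga.
Dae-won holds 75% of Kestrel, so Dae-won controls Kestrel.
Auriga and Ironvale together hold 25% + 75% = 100% of Talus, so Dae-won controls Talus.
Neither Dae-won nor any entity Dae-won controls holds any voting interest in Stratus.
So before the transaction, Dae-won does not control Stratus.
After the purchase, Dae-won holds 51% of Stratus directly, and Linh's stake falls to 49%.
Dae-won holds 51% of Stratus, so Dae-won controls Stratus.
Dae-won did not control Stratus before and does after, so the clause is triggered.

Yes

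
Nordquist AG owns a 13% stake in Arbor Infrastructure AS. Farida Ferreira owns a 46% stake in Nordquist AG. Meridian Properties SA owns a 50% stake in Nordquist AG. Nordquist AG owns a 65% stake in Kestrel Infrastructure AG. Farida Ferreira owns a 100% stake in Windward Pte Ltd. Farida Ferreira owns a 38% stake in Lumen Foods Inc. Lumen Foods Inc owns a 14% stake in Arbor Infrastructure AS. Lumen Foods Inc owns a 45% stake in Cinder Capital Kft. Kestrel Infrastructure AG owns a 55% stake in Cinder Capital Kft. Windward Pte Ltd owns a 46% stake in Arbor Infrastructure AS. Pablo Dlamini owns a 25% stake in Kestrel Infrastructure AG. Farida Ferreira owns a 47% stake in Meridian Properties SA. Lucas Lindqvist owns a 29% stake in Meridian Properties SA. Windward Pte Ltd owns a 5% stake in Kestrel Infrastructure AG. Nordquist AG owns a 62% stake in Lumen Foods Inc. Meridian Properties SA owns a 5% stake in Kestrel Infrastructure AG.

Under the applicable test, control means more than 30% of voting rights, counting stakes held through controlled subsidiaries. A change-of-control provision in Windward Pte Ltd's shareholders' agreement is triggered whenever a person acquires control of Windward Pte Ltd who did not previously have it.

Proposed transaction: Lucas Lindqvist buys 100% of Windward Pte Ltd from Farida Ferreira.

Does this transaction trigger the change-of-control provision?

Yes

The purchase adds only to Lucas's holdings (Farida's stake shrinks), so Lucas is the only person who could newly come to control Windward.
Lucas's largest direct stake is 29% in Meridian, which does not meet the threshold, so Lucas controls no company.
Neither Lucas nor any entity Lucas controls holds any voting interest in Windward.
So before the transaction, Lucas does not control Windward.
After the purchase, Lucas holds 100% of Windward directly, and Farida's stake falls to 0%.
Lucas holds 100% of Windward, so Lucas controls Windward.
Lucas did not control Windward before and does after, so the clause is triggered.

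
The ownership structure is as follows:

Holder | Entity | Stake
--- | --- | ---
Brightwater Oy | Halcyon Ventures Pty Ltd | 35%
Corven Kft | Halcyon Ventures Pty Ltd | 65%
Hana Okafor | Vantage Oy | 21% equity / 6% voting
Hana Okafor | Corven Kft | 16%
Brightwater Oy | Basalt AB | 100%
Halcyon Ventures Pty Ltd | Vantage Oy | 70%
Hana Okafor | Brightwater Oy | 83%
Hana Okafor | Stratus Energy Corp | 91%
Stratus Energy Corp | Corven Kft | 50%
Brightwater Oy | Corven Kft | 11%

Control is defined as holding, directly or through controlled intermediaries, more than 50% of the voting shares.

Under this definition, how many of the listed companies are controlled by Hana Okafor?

6

Hana holds 83% of Brightwater, so Hana controls Brightwater.
Hana holds 91% of Stratus, so Hana controls Stratus.
Hana and Stratus and Brightwater together hold 16% + 50% + 11% = 77% of Corven, so Hana controls Corven.
Brightwater and Corven together hold 35% + 65% = 100% of Halcyon, so Hana controls Halcyon.
Brightwater holds 100% of Basalt, so Hana controls Basalt.
Hana and Halcyon together hold 6% + 70% = 76% of Vantage, so Hana controls Vantage.
Hana controls 6 companies.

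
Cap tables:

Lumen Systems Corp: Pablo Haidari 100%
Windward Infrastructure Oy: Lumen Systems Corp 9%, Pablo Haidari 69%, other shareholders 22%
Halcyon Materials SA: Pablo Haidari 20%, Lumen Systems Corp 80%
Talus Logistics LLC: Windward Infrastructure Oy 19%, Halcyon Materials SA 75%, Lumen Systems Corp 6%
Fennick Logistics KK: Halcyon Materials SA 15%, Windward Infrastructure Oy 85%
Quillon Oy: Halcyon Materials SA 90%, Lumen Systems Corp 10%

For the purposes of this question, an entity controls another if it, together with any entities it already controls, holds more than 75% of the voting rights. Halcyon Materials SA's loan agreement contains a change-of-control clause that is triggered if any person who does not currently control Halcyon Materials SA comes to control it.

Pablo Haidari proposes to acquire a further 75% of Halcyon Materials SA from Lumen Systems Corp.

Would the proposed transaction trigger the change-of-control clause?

No

The purchase adds only to Pablo's holdings (Lumen's stake shrinks), so Pablo is the only person who could newly come to control Halcyon.
Pablo holds 100% of Lumen, so Pablo controls Lumen.
Pablo and Lumen together hold 20% + 80% = 100% of Halcyon, so Pablo controls Halcyon.
So Pablo already controls Halcyon before the transaction.
After the purchase, Pablo's direct stake in Halcyon rises to 20% + 75% = 95%, and Lumen's stake falls to 5%.
Pablo controlled Halcyon already, so this is not a new person acquiring control; every other person's position is unchanged or reduced.
No new person acquires control, so the clause is not triggered.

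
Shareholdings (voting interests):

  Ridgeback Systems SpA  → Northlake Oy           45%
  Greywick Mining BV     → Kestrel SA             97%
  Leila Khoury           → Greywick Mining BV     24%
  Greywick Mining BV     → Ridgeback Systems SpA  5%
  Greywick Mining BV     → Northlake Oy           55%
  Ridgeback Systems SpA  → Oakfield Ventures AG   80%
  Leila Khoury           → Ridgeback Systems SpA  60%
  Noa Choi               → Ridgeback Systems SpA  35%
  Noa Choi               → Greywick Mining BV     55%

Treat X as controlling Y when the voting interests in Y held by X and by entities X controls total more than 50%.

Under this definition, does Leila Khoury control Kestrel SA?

No

Leila holds 60% of Ridgeback, so Leila controls Ridgeback.
Ridgeback holds 80% of Oakfield, so Leila controls Oakfield.
Neither Leila nor any entity Leila controls holds any voting interest in Kestrel.
So Leila does not control Kestrel.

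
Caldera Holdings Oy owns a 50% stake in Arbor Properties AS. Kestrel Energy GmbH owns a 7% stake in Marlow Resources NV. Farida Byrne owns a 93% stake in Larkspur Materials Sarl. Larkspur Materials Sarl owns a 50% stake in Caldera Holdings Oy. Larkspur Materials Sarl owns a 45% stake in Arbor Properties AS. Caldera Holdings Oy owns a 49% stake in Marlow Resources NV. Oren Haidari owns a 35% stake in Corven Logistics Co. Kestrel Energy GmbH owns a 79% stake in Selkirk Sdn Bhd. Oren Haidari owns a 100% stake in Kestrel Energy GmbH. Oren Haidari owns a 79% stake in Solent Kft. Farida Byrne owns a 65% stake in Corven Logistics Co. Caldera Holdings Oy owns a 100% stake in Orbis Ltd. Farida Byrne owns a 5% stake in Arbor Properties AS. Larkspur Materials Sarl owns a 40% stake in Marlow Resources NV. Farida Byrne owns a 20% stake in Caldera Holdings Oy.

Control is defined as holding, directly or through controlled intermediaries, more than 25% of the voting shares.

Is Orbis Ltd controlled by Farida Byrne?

Yes

Farida holds 93% of Larkspur, so Farida controls Larkspur.
Larkspur and Farida together hold 50% + 20% = 70% of Caldera, so Farida controls Caldera.
Caldera holds 100% of Orbis, so Farida controls Orbis.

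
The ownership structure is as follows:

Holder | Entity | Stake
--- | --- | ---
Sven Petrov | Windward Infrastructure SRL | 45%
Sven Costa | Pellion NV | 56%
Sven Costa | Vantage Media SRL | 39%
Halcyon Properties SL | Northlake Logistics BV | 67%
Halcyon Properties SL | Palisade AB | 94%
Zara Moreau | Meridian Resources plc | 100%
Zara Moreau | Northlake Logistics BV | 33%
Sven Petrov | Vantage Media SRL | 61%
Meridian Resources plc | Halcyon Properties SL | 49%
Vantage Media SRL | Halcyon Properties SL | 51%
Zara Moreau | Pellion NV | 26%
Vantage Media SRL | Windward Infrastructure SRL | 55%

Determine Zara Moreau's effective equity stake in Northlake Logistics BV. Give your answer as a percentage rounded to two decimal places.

65.83%

Zara reaches Northlake along 2 paths.
Via Meridian → Halcyon: 100% × 49% × 67% = 32.83%.
Direct stake: 33% = 33%.
Total: 32.83% + 33% = 65.83%.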